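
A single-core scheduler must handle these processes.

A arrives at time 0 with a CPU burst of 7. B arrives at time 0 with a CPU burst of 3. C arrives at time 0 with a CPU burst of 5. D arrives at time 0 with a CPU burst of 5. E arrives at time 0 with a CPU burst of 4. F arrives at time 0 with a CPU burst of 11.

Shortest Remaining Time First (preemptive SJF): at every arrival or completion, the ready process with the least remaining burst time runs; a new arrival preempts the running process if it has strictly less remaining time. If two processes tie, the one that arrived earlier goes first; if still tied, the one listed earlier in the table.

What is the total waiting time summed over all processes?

Schedule: | B 0-3 | E 3-7 | C 7-12 | D 12-17 | A 17-24 | F 24-35 |
Completion: A=24  B=3  C=12  D=17  E=7  F=35
Turnaround (C−A): A=24  B=3  C=12  D=17  E=7  F=35
Waiting = turnaround − burst: A=17, B=0, C=7, D=12, E=3, F=24
Total waiting = 17 + 0 + 7 + 12 + 3 + 24 = 63

63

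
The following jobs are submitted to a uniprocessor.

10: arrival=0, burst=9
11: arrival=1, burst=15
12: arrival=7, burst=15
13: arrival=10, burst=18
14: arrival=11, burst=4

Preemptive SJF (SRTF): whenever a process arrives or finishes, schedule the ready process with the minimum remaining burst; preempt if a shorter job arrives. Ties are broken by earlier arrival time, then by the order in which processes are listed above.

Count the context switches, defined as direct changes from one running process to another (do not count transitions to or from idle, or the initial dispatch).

5

Timeline: | 10 0-9 | 11 9-11 | 14 11-15 | 11 15-28 | 12 28-43 | 13 43-61 |
Completion: 10=9  11=28  12=43  13=61  14=15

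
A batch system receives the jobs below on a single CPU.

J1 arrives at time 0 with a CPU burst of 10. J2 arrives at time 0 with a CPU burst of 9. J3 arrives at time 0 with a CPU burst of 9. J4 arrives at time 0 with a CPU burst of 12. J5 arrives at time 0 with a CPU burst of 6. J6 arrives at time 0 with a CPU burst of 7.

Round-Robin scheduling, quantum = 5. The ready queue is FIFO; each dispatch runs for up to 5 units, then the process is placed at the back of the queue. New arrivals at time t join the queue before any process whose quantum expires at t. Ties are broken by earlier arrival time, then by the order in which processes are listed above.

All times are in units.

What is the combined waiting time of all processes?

Gantt: | J1 0-5 | J2 5-10 | J3 10-15 | J4 15-20 | J5 20-25 | J6 25-30 | J1 30-35 | J2 35-39 | J3 39-43 | J4 43-48 | J5 48-49 | J6 49-51 | J4 51-53 |
Completion: J1=35  J2=39  J3=43  J4=53  J5=49  J6=51
Waiting = turnaround − burst: J1=25, J2=30, J3=34, J4=41, J5=43, J6=44
Total waiting = 25 + 30 + 34 + 41 + 43 + 44 = 217

217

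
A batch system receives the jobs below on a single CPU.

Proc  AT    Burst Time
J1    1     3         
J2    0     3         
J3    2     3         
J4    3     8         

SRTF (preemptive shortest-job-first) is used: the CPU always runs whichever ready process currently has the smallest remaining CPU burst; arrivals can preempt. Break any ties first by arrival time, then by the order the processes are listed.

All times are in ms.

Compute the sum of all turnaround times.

Timeline: | J2 0-3 | J1 3-6 | J3 6-9 | J4 9-17 |
Completion: J1=6  J2=3  J3=9  J4=17
Turnaround (C−A): J1=5  J2=3  J3=7  J4=14
Turnaround = completion − arrival: J1=5, J2=3, J3=7, J4=14
Total turnaround = 5 + 3 + 7 + 14 = 29

29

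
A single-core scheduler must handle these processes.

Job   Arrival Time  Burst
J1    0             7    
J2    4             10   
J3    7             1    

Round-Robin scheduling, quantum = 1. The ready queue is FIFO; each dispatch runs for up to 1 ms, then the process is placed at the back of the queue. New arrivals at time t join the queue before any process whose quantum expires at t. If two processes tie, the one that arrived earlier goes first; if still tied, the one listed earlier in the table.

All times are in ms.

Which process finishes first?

Gantt: | J1 0-4 | J2 4-5 | J1 5-6 | J2 6-7 | J1 7-8 | J3 8-9 | J2 9-10 | J1 10-11 | J2 11-18 |
Completion: J1=11  J2=18  J3=9
Finish order: J3 → J1 → J2

J3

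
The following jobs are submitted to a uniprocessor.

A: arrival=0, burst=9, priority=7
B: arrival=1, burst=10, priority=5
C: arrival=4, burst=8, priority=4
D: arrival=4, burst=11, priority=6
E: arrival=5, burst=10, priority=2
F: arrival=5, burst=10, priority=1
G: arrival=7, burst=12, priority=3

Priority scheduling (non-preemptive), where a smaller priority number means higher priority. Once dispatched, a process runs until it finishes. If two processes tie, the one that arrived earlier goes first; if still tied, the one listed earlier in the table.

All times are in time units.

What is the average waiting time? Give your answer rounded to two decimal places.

Schedule: | A 0-9 | F 9-19 | E 19-29 | G 29-41 | C 41-49 | B 49-59 | D 59-70 |
Completion: A=9  B=59  C=49  D=70  E=29  F=19  G=41
Waiting times: A=0, B=48, C=37, D=55, E=14, F=4, G=22
Average waiting = (0+48+37+55+14+4+22) / 7 = 180/7 = 25.71

25.71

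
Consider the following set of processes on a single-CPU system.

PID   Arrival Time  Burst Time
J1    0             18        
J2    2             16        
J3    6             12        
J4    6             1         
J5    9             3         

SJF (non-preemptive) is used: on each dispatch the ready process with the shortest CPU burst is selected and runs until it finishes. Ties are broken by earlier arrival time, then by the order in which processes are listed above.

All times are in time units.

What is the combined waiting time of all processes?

Gantt: | J1 0-18 | J4 18-19 | J5 19-22 | J3 22-34 | J2 34-50 |
Completion: J1=18  J2=50  J3=34  J4=19  J5=22
Turnaround (C−A): J1=18  J2=48  J3=28  J4=13  J5=13
Waiting = turnaround − burst: J1=0, J2=32, J3=16, J4=12, J5=10
Total waiting = 0 + 32 + 16 + 12 + 10 = 70

70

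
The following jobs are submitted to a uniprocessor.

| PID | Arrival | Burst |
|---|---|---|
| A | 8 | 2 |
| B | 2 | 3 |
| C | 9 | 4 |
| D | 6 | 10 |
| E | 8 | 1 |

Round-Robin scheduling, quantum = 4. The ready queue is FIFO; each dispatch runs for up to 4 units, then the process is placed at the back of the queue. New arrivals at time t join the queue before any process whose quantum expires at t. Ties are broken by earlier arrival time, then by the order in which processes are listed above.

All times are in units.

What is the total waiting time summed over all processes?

17

Schedule: | idle 0-2 | B 2-5 | idle 5-6 | D 6-10 | A 10-12 | E 12-13 | C 13-17 | D 17-23 |
Completion: A=12  B=5  C=17  D=23  E=13
Turnaround (C−A): A=4  B=3  C=8  D=17  E=5
Waiting = turnaround − burst: A=2, B=0, C=4, D=7, E=4
Total waiting = 2 + 0 + 4 + 7 + 4 = 17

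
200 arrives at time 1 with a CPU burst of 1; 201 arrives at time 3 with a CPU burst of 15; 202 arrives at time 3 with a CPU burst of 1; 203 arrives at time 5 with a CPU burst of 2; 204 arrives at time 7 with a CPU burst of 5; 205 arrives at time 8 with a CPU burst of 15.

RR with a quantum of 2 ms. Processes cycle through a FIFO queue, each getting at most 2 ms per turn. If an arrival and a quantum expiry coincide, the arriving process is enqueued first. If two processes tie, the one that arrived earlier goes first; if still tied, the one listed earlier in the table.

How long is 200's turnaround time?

1

Schedule: | idle 0-1 | 200 1-2 | idle 2-3 | 201 3-5 | 202 5-6 | 203 6-8 | 201 8-10 | 204 10-12 | 205 12-14 | 201 14-16 | 204 16-18 | 205 18-20 | 201 20-22 | 204 22-23 | 205 23-25 | 201 25-27 | 205 27-29 | 201 29-31 | 205 31-33 | 201 33-35 | 205 35-37 | 201 37-38 | 205 38-41 |
Completion: 200=2  201=38  202=6  203=8  204=23  205=41
Turnaround (C−A): 200=1  201=35  202=3  203=3  204=16  205=33
Turnaround(200) = completion − arrival = 2 − 1 = 1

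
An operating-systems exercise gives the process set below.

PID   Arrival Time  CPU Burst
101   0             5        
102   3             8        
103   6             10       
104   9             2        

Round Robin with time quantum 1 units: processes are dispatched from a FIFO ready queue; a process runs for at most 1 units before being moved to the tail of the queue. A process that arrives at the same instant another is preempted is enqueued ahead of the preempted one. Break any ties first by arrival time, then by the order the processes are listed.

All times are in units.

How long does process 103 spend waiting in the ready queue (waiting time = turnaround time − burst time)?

9

Timeline: | 101 0-3 | 102 3-4 | 101 4-5 | 102 5-6 | 101 6-7 | 103 7-8 | 102 8-9 | 103 9-10 | 104 10-11 | 102 11-12 | 103 12-13 | 104 13-14 | 102 14-15 | 103 15-16 | 102 16-17 | 103 17-18 | 102 18-19 | 103 19-20 | 102 20-21 | 103 21-25 |
Completion: 101=7  102=21  103=25  104=14
Waiting(103) = turnaround − burst = 19 − 10 = 9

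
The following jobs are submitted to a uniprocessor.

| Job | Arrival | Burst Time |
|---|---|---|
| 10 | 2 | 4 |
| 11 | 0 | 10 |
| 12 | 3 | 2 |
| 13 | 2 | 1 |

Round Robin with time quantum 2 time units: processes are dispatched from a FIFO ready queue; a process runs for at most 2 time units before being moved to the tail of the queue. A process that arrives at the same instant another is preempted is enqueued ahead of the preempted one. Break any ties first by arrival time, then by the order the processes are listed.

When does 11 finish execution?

17

Gantt: | 11 0-2 | 10 2-4 | 13 4-5 | 11 5-7 | 12 7-9 | 10 9-11 | 11 11-17 |
Completion: 10=11  11=17  12=9  13=5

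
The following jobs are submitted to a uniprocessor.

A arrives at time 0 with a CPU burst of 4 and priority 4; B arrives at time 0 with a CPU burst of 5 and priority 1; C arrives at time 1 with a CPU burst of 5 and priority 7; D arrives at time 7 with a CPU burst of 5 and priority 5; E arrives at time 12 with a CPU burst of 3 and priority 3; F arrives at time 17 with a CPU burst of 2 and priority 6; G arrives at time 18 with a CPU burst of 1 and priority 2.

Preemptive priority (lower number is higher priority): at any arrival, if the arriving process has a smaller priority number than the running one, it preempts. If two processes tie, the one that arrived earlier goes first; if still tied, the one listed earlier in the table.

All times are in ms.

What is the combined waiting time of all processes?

30

Schedule: | B 0-5 | A 5-9 | D 9-12 | E 12-15 | D 15-17 | F 17-18 | G 18-19 | F 19-20 | C 20-25 |
Completion: A=9  B=5  C=25  D=17  E=15  F=20  G=19
Turnaround (C−A): A=9  B=5  C=24  D=10  E=3  F=3  G=1
Waiting = turnaround − burst: A=5, B=0, C=19, D=5, E=0, F=1, G=0
Total waiting = 5 + 0 + 19 + 5 + 0 + 1 + 0 = 30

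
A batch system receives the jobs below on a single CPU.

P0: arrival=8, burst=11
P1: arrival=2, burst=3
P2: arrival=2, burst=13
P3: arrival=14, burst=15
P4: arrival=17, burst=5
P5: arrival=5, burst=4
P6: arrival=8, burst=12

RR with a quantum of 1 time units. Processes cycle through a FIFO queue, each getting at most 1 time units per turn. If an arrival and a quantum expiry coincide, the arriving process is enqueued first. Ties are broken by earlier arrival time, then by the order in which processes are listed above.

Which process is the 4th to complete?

Schedule: | idle 0-2 | P1 2-3 | P2 3-4 | P1 4-5 | P2 5-6 | P5 6-7 | P1 7-8 | P2 8-9 | P5 9-10 | P0 10-11 | P6 11-12 | P2 12-13 | P5 13-14 | P0 14-15 | P6 15-16 | P2 16-17 | P3 17-18 | P5 18-19 | P0 19-20 | P6 20-21 | P4 21-22 | P2 22-23 | P3 23-24 | P0 24-25 | P6 25-26 | P4 26-27 | P2 27-28 | P3 28-29 | P0 29-30 | P6 30-31 | P4 31-32 | P2 32-33 | P3 33-34 | P0 34-35 | P6 35-36 | P4 36-37 | P2 37-38 | P3 38-39 | P0 39-40 | P6 40-41 | P4 41-42 | P2 42-43 | P3 43-44 | P0 44-45 | P6 45-46 | P2 46-47 | P3 47-48 | P0 48-49 | P6 49-50 | P2 50-51 | P3 51-52 | P0 52-53 | P6 53-54 | P2 54-55 | P3 55-56 | P0 56-57 | P6 57-58 | P3 58-59 | P6 59-60 | P3 60-65 |
Completion: P0=57  P1=8  P2=55  P3=65  P4=42  P5=19  P6=60
Turnaround (C−A): P0=49  P1=6  P2=53  P3=51  P4=25  P5=14  P6=52
Finish order: P1 → P5 → P4 → P2 → P0 → P6 → P3

P2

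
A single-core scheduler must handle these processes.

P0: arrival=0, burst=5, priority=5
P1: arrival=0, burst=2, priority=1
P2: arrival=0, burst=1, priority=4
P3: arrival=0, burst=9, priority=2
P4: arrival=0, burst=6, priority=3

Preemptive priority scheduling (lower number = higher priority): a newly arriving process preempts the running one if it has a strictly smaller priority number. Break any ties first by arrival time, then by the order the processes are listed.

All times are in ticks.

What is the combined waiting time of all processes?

48

Timeline: | P1 0-2 | P3 2-11 | P4 11-17 | P2 17-18 | P0 18-23 |
Completion: P0=23  P1=2  P2=18  P3=11  P4=17
Waiting = turnaround − burst: P0=18, P1=0, P2=17, P3=2, P4=11
Total waiting = 18 + 0 + 17 + 2 + 11 = 48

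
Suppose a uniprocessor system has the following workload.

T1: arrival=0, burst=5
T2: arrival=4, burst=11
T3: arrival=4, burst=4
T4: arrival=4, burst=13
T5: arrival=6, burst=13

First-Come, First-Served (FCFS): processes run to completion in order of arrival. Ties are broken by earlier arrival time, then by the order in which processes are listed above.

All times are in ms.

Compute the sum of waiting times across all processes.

56

Gantt: | T1 0-5 | T2 5-16 | T3 16-20 | T4 20-33 | T5 33-46 |
Completion: T1=5  T2=16  T3=20  T4=33  T5=46
Turnaround (C−A): T1=5  T2=12  T3=16  T4=29  T5=40
Waiting = turnaround − burst: T1=0, T2=1, T3=12, T4=16, T5=27
Total waiting = 0 + 1 + 12 + 16 + 27 = 56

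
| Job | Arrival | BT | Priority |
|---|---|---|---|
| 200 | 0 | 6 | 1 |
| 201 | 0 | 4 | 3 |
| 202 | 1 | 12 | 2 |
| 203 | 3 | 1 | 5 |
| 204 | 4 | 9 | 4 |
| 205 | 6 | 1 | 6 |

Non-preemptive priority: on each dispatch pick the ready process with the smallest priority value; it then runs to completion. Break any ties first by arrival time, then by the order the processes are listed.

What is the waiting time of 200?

Gantt: | 200 0-6 | 202 6-18 | 201 18-22 | 204 22-31 | 203 31-32 | 205 32-33 |
Completion: 200=6  201=22  202=18  203=32  204=31  205=33
Waiting(200) = turnaround − burst = 6 − 6 = 0

0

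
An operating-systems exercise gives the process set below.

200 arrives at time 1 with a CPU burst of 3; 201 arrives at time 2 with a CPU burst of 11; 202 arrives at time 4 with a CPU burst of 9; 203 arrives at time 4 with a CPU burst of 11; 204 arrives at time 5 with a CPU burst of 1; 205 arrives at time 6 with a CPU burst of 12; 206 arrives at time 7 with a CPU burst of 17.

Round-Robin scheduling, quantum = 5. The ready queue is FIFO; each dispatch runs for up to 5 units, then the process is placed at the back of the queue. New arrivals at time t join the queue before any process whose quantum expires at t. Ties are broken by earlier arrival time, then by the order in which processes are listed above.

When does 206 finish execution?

65

Timeline: | idle 0-1 | 200 1-4 | 201 4-9 | 202 9-14 | 203 14-19 | 204 19-20 | 205 20-25 | 206 25-30 | 201 30-35 | 202 35-39 | 203 39-44 | 205 44-49 | 206 49-54 | 201 54-55 | 203 55-56 | 205 56-58 | 206 58-65 |
Completion: 200=4  201=55  202=39  203=56  204=20  205=58  206=65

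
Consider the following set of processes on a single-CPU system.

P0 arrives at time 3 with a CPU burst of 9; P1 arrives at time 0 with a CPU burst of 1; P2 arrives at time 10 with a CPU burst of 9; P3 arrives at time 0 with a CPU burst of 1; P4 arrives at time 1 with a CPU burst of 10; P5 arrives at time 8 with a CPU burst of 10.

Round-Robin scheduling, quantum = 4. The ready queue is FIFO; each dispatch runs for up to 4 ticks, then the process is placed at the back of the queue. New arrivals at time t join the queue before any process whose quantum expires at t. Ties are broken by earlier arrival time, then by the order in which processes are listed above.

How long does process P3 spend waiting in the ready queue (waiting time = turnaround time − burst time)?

1

Gantt: | P1 0-1 | P3 1-2 | P4 2-6 | P0 6-10 | P4 10-14 | P5 14-18 | P2 18-22 | P0 22-26 | P4 26-28 | P5 28-32 | P2 32-36 | P0 36-37 | P5 37-39 | P2 39-40 |
Completion: P0=37  P1=1  P2=40  P3=2  P4=28  P5=39
Turnaround (C−A): P0=34  P1=1  P2=30  P3=2  P4=27  P5=31
Waiting(P3) = turnaround − burst = 2 − 1 = 1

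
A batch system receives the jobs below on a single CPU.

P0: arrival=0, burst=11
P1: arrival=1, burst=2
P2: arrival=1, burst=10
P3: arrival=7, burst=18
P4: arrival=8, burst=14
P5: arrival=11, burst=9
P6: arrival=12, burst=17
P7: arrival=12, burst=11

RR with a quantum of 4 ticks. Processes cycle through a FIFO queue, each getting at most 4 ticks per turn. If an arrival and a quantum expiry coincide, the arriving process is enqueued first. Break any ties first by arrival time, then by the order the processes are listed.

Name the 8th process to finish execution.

Schedule: | P0 0-4 | P1 4-6 | P2 6-10 | P0 10-14 | P3 14-18 | P4 18-22 | P2 22-26 | P5 26-30 | P6 30-34 | P7 34-38 | P0 38-41 | P3 41-45 | P4 45-49 | P2 49-51 | P5 51-55 | P6 55-59 | P7 59-63 | P3 63-67 | P4 67-71 | P5 71-72 | P6 72-76 | P7 76-79 | P3 79-83 | P4 83-85 | P6 85-89 | P3 89-91 | P6 91-92 |
Completion: P0=41  P1=6  P2=51  P3=91  P4=85  P5=72  P6=92  P7=79
Turnaround (C−A): P0=41  P1=5  P2=50  P3=84  P4=77  P5=61  P6=80  P7=67
Finish order: P1 → P0 → P2 → P5 → P7 → P4 → P3 → P6

P6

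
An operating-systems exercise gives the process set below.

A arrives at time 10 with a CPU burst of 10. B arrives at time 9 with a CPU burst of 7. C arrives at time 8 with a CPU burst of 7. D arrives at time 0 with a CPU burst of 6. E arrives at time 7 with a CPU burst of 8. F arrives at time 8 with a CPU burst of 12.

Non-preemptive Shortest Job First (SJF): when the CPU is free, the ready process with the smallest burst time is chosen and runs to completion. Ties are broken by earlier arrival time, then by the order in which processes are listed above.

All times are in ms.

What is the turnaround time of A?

Gantt: | D 0-6 | idle 6-7 | E 7-15 | C 15-22 | B 22-29 | A 29-39 | F 39-51 |
Completion: A=39  B=29  C=22  D=6  E=15  F=51
Turnaround (C−A): A=29  B=20  C=14  D=6  E=8  F=43
Turnaround(A) = completion − arrival = 39 − 10 = 29

29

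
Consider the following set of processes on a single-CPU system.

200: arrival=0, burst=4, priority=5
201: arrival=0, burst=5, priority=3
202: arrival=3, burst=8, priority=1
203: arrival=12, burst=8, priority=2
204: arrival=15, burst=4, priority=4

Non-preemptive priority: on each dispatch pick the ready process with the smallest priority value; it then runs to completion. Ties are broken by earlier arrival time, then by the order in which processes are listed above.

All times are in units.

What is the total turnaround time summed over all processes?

Timeline: | 201 0-5 | 202 5-13 | 203 13-21 | 204 21-25 | 200 25-29 |
Completion: 200=29  201=5  202=13  203=21  204=25
Turnaround (C−A): 200=29  201=5  202=10  203=9  204=10
Turnaround = completion − arrival: 200=29, 201=5, 202=10, 203=9, 204=10
Total turnaround = 29 + 5 + 10 + 9 + 10 = 63

63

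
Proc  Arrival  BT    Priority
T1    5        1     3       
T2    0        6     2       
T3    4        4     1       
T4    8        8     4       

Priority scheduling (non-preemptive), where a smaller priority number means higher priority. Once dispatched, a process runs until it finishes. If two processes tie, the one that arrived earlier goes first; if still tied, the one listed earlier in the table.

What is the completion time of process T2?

6

Schedule: | T2 0-6 | T3 6-10 | T1 10-11 | T4 11-19 |
Completion: T1=11  T2=6  T3=10  T4=19
Turnaround (C−A): T1=6  T2=6  T3=6  T4=11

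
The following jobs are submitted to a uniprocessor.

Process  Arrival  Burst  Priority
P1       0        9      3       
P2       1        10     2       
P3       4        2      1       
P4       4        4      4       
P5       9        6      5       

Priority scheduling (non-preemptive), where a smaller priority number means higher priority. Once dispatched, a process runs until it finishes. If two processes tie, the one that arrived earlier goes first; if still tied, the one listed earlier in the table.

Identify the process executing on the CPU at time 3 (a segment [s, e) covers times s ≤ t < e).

Timeline: | P1 0-9 | P3 9-11 | P2 11-21 | P4 21-25 | P5 25-31 |
Completion: P1=9  P2=21  P3=11  P4=25  P5=31

P1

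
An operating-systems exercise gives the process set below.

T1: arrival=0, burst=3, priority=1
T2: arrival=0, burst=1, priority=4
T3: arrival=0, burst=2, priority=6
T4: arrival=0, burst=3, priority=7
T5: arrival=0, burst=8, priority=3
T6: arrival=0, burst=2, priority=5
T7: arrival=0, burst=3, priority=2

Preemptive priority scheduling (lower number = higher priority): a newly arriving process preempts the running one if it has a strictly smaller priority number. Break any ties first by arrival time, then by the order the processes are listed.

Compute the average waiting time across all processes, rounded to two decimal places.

Gantt: | T1 0-3 | T7 3-6 | T5 6-14 | T2 14-15 | T6 15-17 | T3 17-19 | T4 19-22 |
Completion: T1=3  T2=15  T3=19  T4=22  T5=14  T6=17  T7=6
Waiting times: T1=0, T2=14, T3=17, T4=19, T5=6, T6=15, T7=3
Average waiting = (0+14+17+19+6+15+3) / 7 = 74/7 = 10.57

10.57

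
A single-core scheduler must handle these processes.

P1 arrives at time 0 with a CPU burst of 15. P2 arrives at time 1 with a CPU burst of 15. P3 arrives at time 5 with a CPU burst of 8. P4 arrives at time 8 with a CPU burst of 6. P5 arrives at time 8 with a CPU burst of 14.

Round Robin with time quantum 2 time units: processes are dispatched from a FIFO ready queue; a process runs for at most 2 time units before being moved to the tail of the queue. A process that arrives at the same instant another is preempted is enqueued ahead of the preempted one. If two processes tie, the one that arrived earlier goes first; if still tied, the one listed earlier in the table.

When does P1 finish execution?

Gantt: | P1 0-2 | P2 2-4 | P1 4-6 | P2 6-8 | P3 8-10 | P1 10-12 | P4 12-14 | P5 14-16 | P2 16-18 | P3 18-20 | P1 20-22 | P4 22-24 | P5 24-26 | P2 26-28 | P3 28-30 | P1 30-32 | P4 32-34 | P5 34-36 | P2 36-38 | P3 38-40 | P1 40-42 | P5 42-44 | P2 44-46 | P1 46-48 | P5 48-50 | P2 50-52 | P1 52-53 | P5 53-55 | P2 55-56 | P5 56-58 |
Completion: P1=53  P2=56  P3=40  P4=34  P5=58

53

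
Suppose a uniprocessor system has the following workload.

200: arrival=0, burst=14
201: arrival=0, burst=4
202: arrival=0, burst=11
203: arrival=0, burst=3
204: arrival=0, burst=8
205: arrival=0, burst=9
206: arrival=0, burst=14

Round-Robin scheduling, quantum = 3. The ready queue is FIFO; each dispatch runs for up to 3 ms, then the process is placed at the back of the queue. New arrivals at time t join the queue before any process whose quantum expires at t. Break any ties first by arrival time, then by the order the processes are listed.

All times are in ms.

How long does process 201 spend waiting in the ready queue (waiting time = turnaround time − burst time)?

21

Gantt: | 200 0-3 | 201 3-6 | 202 6-9 | 203 9-12 | 204 12-15 | 205 15-18 | 206 18-21 | 200 21-24 | 201 24-25 | 202 25-28 | 204 28-31 | 205 31-34 | 206 34-37 | 200 37-40 | 202 40-43 | 204 43-45 | 205 45-48 | 206 48-51 | 200 51-54 | 202 54-56 | 206 56-59 | 200 59-61 | 206 61-63 |
Completion: 200=61  201=25  202=56  203=12  204=45  205=48  206=63
Waiting(201) = turnaround − burst = 25 − 4 = 21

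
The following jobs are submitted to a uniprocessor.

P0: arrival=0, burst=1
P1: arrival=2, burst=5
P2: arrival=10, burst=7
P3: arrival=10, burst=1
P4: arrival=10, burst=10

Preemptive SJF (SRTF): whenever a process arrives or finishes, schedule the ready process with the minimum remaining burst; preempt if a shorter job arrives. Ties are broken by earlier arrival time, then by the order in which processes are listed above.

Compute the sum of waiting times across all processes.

Timeline: | P0 0-1 | idle 1-2 | P1 2-7 | idle 7-10 | P3 10-11 | P2 11-18 | P4 18-28 |
Completion: P0=1  P1=7  P2=18  P3=11  P4=28
Waiting = turnaround − burst: P0=0, P1=0, P2=1, P3=0, P4=8
Total waiting = 0 + 0 + 1 + 0 + 8 = 9

9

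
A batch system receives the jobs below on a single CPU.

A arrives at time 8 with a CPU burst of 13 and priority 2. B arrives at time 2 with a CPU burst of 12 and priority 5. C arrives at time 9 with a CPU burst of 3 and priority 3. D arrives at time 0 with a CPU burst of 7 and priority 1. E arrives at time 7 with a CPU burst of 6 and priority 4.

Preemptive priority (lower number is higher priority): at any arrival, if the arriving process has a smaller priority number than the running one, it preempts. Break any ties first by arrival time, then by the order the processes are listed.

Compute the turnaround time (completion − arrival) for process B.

39

Timeline: | D 0-7 | E 7-8 | A 8-21 | C 21-24 | E 24-29 | B 29-41 |
Completion: A=21  B=41  C=24  D=7  E=29
Turnaround(B) = completion − arrival = 41 − 2 = 39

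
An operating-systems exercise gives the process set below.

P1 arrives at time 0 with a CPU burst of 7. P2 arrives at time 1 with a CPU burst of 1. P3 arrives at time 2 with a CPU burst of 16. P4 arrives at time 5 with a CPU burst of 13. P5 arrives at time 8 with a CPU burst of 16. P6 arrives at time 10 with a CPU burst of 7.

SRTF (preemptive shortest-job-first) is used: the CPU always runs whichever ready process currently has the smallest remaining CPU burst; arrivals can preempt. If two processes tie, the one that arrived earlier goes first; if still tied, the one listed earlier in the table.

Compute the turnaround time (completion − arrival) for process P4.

23

Gantt: | P1 0-1 | P2 1-2 | P1 2-8 | P4 8-10 | P6 10-17 | P4 17-28 | P3 28-44 | P5 44-60 |
Completion: P1=8  P2=2  P3=44  P4=28  P5=60  P6=17
Turnaround(P4) = completion − arrival = 28 − 5 = 23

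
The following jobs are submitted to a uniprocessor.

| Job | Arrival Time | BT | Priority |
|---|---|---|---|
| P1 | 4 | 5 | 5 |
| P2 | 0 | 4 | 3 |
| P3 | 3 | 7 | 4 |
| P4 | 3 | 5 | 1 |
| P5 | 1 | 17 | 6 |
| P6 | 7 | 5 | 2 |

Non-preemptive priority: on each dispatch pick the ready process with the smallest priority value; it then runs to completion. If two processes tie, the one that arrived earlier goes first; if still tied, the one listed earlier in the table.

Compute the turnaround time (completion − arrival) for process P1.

Timeline: | P2 0-4 | P4 4-9 | P6 9-14 | P3 14-21 | P1 21-26 | P5 26-43 |
Completion: P1=26  P2=4  P3=21  P4=9  P5=43  P6=14
Turnaround (C−A): P1=22  P2=4  P3=18  P4=6  P5=42  P6=7
Turnaround(P1) = completion − arrival = 26 − 4 = 22

22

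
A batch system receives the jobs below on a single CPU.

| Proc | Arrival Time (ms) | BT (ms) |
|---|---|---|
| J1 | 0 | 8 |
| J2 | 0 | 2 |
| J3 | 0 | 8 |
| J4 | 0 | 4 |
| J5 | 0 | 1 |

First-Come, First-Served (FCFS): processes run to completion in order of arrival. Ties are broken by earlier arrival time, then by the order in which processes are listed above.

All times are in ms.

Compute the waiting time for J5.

Timeline: | J1 0-8 | J2 8-10 | J3 10-18 | J4 18-22 | J5 22-23 |
Completion: J1=8  J2=10  J3=18  J4=22  J5=23
Turnaround (C−A): J1=8  J2=10  J3=18  J4=22  J5=23
Waiting(J5) = turnaround − burst = 23 − 1 = 22

22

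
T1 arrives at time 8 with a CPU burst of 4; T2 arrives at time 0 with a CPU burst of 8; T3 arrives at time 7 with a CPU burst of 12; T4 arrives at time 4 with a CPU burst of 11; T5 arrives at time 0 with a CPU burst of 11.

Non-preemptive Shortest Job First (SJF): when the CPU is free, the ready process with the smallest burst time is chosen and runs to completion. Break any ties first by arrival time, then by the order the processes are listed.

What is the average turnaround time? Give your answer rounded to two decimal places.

20.80

Gantt: | T2 0-8 | T1 8-12 | T5 12-23 | T4 23-34 | T3 34-46 |
Completion: T1=12  T2=8  T3=46  T4=34  T5=23
Turnaround times: T1=4, T2=8, T3=39, T4=30, T5=23
Average turnaround = (4+8+39+30+23) / 5 = 104/5 = 20.80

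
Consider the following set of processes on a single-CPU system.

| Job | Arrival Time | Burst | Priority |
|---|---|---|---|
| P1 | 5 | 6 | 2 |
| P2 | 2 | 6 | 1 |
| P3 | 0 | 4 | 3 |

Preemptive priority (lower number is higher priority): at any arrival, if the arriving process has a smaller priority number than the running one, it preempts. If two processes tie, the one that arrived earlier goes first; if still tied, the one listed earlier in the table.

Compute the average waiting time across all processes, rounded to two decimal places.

5.00

Timeline: | P3 0-2 | P2 2-8 | P1 8-14 | P3 14-16 |
Completion: P1=14  P2=8  P3=16
Turnaround (C−A): P1=9  P2=6  P3=16
Waiting times: P1=3, P2=0, P3=12
Average waiting = (3+0+12) / 3 = 15/3 = 5.00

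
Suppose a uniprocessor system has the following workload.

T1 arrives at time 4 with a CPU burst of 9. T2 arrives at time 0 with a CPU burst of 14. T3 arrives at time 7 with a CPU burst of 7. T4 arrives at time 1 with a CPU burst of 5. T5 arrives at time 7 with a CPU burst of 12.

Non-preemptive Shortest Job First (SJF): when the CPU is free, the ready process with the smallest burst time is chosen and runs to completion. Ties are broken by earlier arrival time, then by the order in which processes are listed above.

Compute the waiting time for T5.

28

Timeline: | T2 0-14 | T4 14-19 | T3 19-26 | T1 26-35 | T5 35-47 |
Completion: T1=35  T2=14  T3=26  T4=19  T5=47
Turnaround (C−A): T1=31  T2=14  T3=19  T4=18  T5=40
Waiting(T5) = turnaround − burst = 40 − 12 = 28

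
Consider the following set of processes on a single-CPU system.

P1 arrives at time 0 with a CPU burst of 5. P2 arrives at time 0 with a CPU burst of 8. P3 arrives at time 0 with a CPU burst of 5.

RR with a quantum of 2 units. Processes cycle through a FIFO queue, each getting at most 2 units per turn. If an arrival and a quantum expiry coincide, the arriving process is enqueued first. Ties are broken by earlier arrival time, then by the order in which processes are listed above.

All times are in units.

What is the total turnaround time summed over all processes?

47

Timeline: | P1 0-2 | P2 2-4 | P3 4-6 | P1 6-8 | P2 8-10 | P3 10-12 | P1 12-13 | P2 13-15 | P3 15-16 | P2 16-18 |
Completion: P1=13  P2=18  P3=16
Turnaround = completion − arrival: P1=13, P2=18, P3=16
Total turnaround = 13 + 18 + 16 = 47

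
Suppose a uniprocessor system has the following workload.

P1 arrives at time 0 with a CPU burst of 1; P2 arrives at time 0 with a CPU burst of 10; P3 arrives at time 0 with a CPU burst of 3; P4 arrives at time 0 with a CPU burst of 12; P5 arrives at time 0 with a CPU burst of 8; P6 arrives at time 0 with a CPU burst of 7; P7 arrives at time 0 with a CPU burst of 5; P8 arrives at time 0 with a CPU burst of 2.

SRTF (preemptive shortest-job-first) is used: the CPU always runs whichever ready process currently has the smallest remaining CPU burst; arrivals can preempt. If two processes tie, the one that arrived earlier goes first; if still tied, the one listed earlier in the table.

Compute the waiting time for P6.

Timeline: | P1 0-1 | P8 1-3 | P3 3-6 | P7 6-11 | P6 11-18 | P5 18-26 | P2 26-36 | P4 36-48 |
Completion: P1=1  P2=36  P3=6  P4=48  P5=26  P6=18  P7=11  P8=3
Turnaround (C−A): P1=1  P2=36  P3=6  P4=48  P5=26  P6=18  P7=11  P8=3
Waiting(P6) = turnaround − burst = 18 − 7 = 11

11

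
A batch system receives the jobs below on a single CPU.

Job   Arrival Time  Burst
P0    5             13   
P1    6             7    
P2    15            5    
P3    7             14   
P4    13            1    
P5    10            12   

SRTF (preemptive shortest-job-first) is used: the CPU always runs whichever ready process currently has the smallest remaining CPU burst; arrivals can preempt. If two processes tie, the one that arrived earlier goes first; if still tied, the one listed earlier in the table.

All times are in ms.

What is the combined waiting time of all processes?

70

Timeline: | idle 0-5 | P0 5-6 | P1 6-13 | P4 13-14 | P0 14-15 | P2 15-20 | P0 20-31 | P5 31-43 | P3 43-57 |
Completion: P0=31  P1=13  P2=20  P3=57  P4=14  P5=43
Waiting = turnaround − burst: P0=13, P1=0, P2=0, P3=36, P4=0, P5=21
Total waiting = 13 + 0 + 0 + 36 + 0 + 21 = 70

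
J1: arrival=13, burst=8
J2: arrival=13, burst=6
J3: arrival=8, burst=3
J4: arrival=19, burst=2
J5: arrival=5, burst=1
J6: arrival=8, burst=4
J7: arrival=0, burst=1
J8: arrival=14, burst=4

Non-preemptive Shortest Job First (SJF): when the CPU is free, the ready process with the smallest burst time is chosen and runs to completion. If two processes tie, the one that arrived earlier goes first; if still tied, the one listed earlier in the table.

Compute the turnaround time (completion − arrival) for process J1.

Timeline: | J7 0-1 | idle 1-5 | J5 5-6 | idle 6-8 | J3 8-11 | J6 11-15 | J8 15-19 | J4 19-21 | J2 21-27 | J1 27-35 |
Completion: J1=35  J2=27  J3=11  J4=21  J5=6  J6=15  J7=1  J8=19
Turnaround (C−A): J1=22  J2=14  J3=3  J4=2  J5=1  J6=7  J7=1  J8=5
Turnaround(J1) = completion − arrival = 35 − 13 = 22

22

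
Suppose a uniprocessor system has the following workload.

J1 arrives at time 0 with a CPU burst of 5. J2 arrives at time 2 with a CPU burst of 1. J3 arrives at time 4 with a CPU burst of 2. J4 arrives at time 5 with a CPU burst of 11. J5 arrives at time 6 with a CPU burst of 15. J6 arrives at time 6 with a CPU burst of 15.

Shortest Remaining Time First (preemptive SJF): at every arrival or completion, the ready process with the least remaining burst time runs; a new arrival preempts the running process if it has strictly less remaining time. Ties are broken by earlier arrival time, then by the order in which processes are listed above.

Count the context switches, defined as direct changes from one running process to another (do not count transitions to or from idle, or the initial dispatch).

6

Schedule: | J1 0-2 | J2 2-3 | J1 3-6 | J3 6-8 | J4 8-19 | J5 19-34 | J6 34-49 |
Completion: J1=6  J2=3  J3=8  J4=19  J5=34  J6=49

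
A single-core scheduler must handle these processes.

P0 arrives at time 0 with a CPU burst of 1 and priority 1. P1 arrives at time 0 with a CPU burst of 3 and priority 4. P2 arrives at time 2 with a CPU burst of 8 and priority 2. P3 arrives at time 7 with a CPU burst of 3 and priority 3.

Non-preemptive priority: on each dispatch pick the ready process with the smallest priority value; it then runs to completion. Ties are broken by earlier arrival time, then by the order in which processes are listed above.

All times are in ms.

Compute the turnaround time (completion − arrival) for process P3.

8

Gantt: | P0 0-1 | P1 1-4 | P2 4-12 | P3 12-15 |
Completion: P0=1  P1=4  P2=12  P3=15
Turnaround(P3) = completion − arrival = 15 − 7 = 8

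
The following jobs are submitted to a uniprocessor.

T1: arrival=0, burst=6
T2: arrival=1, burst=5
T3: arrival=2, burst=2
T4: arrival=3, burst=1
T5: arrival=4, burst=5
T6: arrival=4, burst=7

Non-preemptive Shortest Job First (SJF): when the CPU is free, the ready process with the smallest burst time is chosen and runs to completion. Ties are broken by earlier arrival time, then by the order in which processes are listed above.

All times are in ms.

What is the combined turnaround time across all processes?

67

Gantt: | T1 0-6 | T4 6-7 | T3 7-9 | T2 9-14 | T5 14-19 | T6 19-26 |
Completion: T1=6  T2=14  T3=9  T4=7  T5=19  T6=26
Turnaround = completion − arrival: T1=6, T2=13, T3=7, T4=4, T5=15, T6=22
Total turnaround = 6 + 13 + 7 + 4 + 15 + 22 = 67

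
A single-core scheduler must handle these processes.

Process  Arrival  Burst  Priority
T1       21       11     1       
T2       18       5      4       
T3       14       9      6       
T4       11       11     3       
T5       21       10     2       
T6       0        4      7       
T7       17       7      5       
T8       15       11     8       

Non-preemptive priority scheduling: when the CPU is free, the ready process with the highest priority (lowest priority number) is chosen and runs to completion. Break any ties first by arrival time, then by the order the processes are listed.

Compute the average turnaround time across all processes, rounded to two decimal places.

Gantt: | T6 0-4 | idle 4-11 | T4 11-22 | T1 22-33 | T5 33-43 | T2 43-48 | T7 48-55 | T3 55-64 | T8 64-75 |
Completion: T1=33  T2=48  T3=64  T4=22  T5=43  T6=4  T7=55  T8=75
Turnaround times: T1=12, T2=30, T3=50, T4=11, T5=22, T6=4, T7=38, T8=60
Average turnaround = (12+30+50+11+22+4+38+60) / 8 = 227/8 = 28.38

28.38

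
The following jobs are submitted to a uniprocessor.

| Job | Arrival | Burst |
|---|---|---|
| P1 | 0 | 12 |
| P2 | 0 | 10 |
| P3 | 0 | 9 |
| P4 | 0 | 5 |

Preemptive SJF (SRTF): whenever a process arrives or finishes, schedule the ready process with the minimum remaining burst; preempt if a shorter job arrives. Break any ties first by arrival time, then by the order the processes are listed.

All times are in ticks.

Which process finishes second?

Gantt: | P4 0-5 | P3 5-14 | P2 14-24 | P1 24-36 |
Completion: P1=36  P2=24  P3=14  P4=5
Turnaround (C−A): P1=36  P2=24  P3=14  P4=5
Finish order: P4 → P3 → P2 → P1

P3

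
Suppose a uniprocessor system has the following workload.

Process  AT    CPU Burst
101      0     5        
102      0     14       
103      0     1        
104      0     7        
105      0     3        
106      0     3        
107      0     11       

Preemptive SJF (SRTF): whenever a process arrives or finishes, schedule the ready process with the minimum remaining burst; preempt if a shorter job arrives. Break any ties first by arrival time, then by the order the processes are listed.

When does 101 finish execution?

12

Schedule: | 103 0-1 | 105 1-4 | 106 4-7 | 101 7-12 | 104 12-19 | 107 19-30 | 102 30-44 |
Completion: 101=12  102=44  103=1  104=19  105=4  106=7  107=30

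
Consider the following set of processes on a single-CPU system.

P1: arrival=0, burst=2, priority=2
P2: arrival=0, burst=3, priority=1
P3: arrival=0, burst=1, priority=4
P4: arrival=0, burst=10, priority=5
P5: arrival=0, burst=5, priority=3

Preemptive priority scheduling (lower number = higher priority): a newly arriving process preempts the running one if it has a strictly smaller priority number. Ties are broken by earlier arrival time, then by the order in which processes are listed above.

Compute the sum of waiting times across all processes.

29

Gantt: | P2 0-3 | P1 3-5 | P5 5-10 | P3 10-11 | P4 11-21 |
Completion: P1=5  P2=3  P3=11  P4=21  P5=10
Turnaround (C−A): P1=5  P2=3  P3=11  P4=21  P5=10
Waiting = turnaround − burst: P1=3, P2=0, P3=10, P4=11, P5=5
Total waiting = 3 + 0 + 10 + 11 + 5 = 29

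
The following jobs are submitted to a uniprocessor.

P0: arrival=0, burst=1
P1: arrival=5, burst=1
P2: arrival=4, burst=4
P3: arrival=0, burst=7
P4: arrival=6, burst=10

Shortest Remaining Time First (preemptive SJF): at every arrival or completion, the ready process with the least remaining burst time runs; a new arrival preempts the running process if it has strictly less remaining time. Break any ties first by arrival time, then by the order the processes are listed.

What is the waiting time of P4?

7

Timeline: | P0 0-1 | P3 1-5 | P1 5-6 | P3 6-9 | P2 9-13 | P4 13-23 |
Completion: P0=1  P1=6  P2=13  P3=9  P4=23
Turnaround (C−A): P0=1  P1=1  P2=9  P3=9  P4=17
Waiting(P4) = turnaround − burst = 17 − 10 = 7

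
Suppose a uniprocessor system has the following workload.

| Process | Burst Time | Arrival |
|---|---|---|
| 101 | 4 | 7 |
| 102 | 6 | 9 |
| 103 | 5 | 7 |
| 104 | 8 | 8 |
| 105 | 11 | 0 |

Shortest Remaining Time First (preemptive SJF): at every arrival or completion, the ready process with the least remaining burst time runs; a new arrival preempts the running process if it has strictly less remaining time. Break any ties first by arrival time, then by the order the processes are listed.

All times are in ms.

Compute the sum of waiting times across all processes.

Schedule: | 105 0-11 | 101 11-15 | 103 15-20 | 102 20-26 | 104 26-34 |
Completion: 101=15  102=26  103=20  104=34  105=11
Waiting = turnaround − burst: 101=4, 102=11, 103=8, 104=18, 105=0
Total waiting = 4 + 11 + 8 + 18 + 0 = 41

41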